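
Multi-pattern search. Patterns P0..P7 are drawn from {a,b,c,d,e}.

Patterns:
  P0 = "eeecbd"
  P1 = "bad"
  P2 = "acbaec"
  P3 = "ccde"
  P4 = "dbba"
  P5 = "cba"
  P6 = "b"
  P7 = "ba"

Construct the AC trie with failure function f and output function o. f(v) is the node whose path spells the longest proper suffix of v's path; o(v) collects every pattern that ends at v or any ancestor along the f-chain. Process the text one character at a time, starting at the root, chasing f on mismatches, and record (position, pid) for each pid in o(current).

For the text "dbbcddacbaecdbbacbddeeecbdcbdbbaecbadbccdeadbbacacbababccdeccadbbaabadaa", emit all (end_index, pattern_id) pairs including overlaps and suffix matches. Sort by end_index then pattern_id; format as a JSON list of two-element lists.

Build automaton:
Trie (insert patterns):
  0='ε' goto a→10 b→7 c→16 d→20 e→1
  1='e' goto e→2
  2='ee' goto e→3
  3='eee' goto c→4
  4='eeec' goto b→5
  5='eeecb' goto d→6
  6='eeecbd' goto ·  [P0 ends]
  7='b' goto a→8  [P6 ends]
  8='ba' goto d→9  [P7 ends]
  9='bad' goto ·  [P1 ends]
  10='a' goto c→11
  11='ac' goto b→12
  12='acb' goto a→13
  13='acba' goto e→14
  14='acbae' goto c→15
  15='acbaec' goto ·  [P2 ends]
  16='c' goto b→24 c→17
  17='cc' goto d→18
  18='ccd' goto e→19
  19='ccde' goto ·  [P3 ends]
  20='d' goto b→21
  21='db' goto b→22
  22='dbb' goto a→23
  23='dbba' goto ·  [P4 ends]
  24='cb' goto a→25
  25='cba' goto ·  [P5 ends]

BFS fail/out derivation:
  n1('e'): parent n0 fail=0; on 'e' 0 → fail=0;  out ∅∪∅=∅
  n7('b'): parent n0 fail=0; on 'b' 0 → fail=0;  out {6}∪∅={6}
  n10('a'): parent n0 fail=0; on 'a' 0 → fail=0;  out ∅∪∅=∅
  n16('c'): parent n0 fail=0; on 'c' 0 → fail=0;  out ∅∪∅=∅
  n20('d'): parent n0 fail=0; on 'd' 0 → fail=0;  out ∅∪∅=∅
  n2('ee'): parent n1 fail=0; on 'e' 0 → fail=1;  out ∅∪∅=∅
  n8('ba'): parent n7 fail=0; on 'a' 0 → fail=10;  out {7}∪∅={7}
  n11('ac'): parent n10 fail=0; on 'c' 0 → fail=16;  out ∅∪∅=∅
  n17('cc'): parent n16 fail=0; on 'c' 0 → fail=16;  out ∅∪∅=∅
  n21('db'): parent n20 fail=0; on 'b' 0 → fail=7;  out ∅∪{6}={6}
  n24('cb'): parent n16 fail=0; on 'b' 0 → fail=7;  out ∅∪{6}={6}
  n3('eee'): parent n2 fail=1; on 'e' 1 → fail=2;  out ∅∪∅=∅
  n9('bad'): parent n8 fail=10; on 'd' 10→0 → fail=20;  out {1}∪∅={1}
  n12('acb'): parent n11 fail=16; on 'b' 16 → fail=24;  out ∅∪{6}={6}
  n18('ccd'): parent n17 fail=16; on 'd' 16→0 → fail=20;  out ∅∪∅=∅
  n22('dbb'): parent n21 fail=7; on 'b' 7→0 → fail=7;  out ∅∪{6}={6}
  n25('cba'): parent n24 fail=7; on 'a' 7 → fail=8;  out {5}∪{7}={5,7}
  n4('eeec'): parent n3 fail=2; on 'c' 2→1→0 → fail=16;  out ∅∪∅=∅
  n13('acba'): parent n12 fail=24; on 'a' 24 → fail=25;  out ∅∪{5,7}={5,7}
  n19('ccde'): parent n18 fail=20; on 'e' 20→0 → fail=1;  out {3}∪∅={3}
  n23('dbba'): parent n22 fail=7; on 'a' 7 → fail=8;  out {4}∪{7}={4,7}
  n5('eeecb'): parent n4 fail=16; on 'b' 16 → fail=24;  out ∅∪{6}={6}
  n14('acbae'): parent n13 fail=25; on 'e' 25→8→10→0 → fail=1;  out ∅∪∅=∅
  n6('eeecbd'): parent n5 fail=24; on 'd' 24→7→0 → fail=20;  out {0}∪∅={0}
  n15('acbaec'): parent n14 fail=1; on 'c' 1→0 → fail=16;  out {2}∪∅={2}

Scan:
i=0 'd': node 0→20
i=1 'b': node 20→21  → match P6@[1:1]
i=2 'b': node 21→22  → match P6@[2:2]
i=3 'c': node 22→16 (via fail)
i=4 'd': node 16→20 (via fail)
i=5 'd': node 20→20 (via fail)
i=6 'a': node 20→10 (via fail)
i=7 'c': node 10→11
i=8 'b': node 11→12  → match P6@[8:8]
i=9 'a': node 12→13  → match P5@[7:9],P7@[8:9]
i=10 'e': node 13→14
i=11 'c': node 14→15  → match P2@[6:11]
i=12 'd': node 15→20 (via fail)
i=13 'b': node 20→21  → match P6@[13:13]
i=14 'b': node 21→22  → match P6@[14:14]
i=15 'a': node 22→23  → match P4@[12:15],P7@[14:15]
i=16 'c': node 23→11 (via fail)
i=17 'b': node 11→12  → match P6@[17:17]
i=18 'd': node 12→20 (via fail)
i=19 'd': node 20→20 (via fail)
i=20 'e': node 20→1 (via fail)
i=21 'e': node 1→2
i=22 'e': node 2→3
i=23 'c': node 3→4
i=24 'b': node 4→5  → match P6@[24:24]
i=25 'd': node 5→6  → match P0@[20:25]
i=26 'c': node 6→16 (via fail)
i=27 'b': node 16→24  → match P6@[27:27]
i=28 'd': node 24→20 (via fail)
i=29 'b': node 20→21  → match P6@[29:29]
i=30 'b': node 21→22  → match P6@[30:30]
i=31 'a': node 22→23  → match P4@[28:31],P7@[30:31]
i=32 'e': node 23→1 (via fail)
i=33 'c': node 1→16 (via fail)
i=34 'b': node 16→24  → match P6@[34:34]
i=35 'a': node 24→25  → match P5@[33:35],P7@[34:35]
i=36 'd': node 25→9 (via fail)  → match P1@[34:36]
i=37 'b': node 9→21 (via fail)  → match P6@[37:37]
i=38 'c': node 21→16 (via fail)
i=39 'c': node 16→17
i=40 'd': node 17→18
i=41 'e': node 18→19  → match P3@[38:41]
i=42 'a': node 19→10 (via fail)
i=43 'd': node 10→20 (via fail)
i=44 'b': node 20→21  → match P6@[44:44]
i=45 'b': node 21→22  → match P6@[45:45]
i=46 'a': node 22→23  → match P4@[43:46],P7@[45:46]
i=47 'c': node 23→11 (via fail)
i=48 'a': node 11→10 (via fail)
i=49 'c': node 10→11
i=50 'b': node 11→12  → match P6@[50:50]
i=51 'a': node 12→13  → match P5@[49:51],P7@[50:51]
i=52 'b': node 13→7 (via fail)  → match P6@[52:52]
i=53 'a': node 7→8  → match P7@[52:53]
i=54 'b': node 8→7 (via fail)  → match P6@[54:54]
i=55 'c': node 7→16 (via fail)
i=56 'c': node 16→17
i=57 'd': node 17→18
i=58 'e': node 18→19  → match P3@[55:58]
i=59 'c': node 19→16 (via fail)
i=60 'c': node 16→17
i=61 'a': node 17→10 (via fail)
i=62 'd': node 10→20 (via fail)
i=63 'b': node 20→21  → match P6@[63:63]
i=64 'b': node 21→22  → match P6@[64:64]
i=65 'a': node 22→23  → match P4@[62:65],P7@[64:65]
i=66 'a': node 23→10 (via fail)
i=67 'b': node 10→7 (via fail)  → match P6@[67:67]
i=68 'a': node 7→8  → match P7@[67:68]
i=69 'd': node 8→9  → match P1@[67:69]
i=70 'a': node 9→10 (via fail)
i=71 'a': node 10→10 (via fail)

All matches (sorted): [[1,6],[2,6],[8,6],[9,5],[9,7],[11,2],[13,6],[14,6],[15,4],[15,7],[17,6],[24,6],[25,0],[27,6],[29,6],[30,6],[31,4],[31,7],[34,6],[35,5],[35,7],[36,1],[37,6],[41,3],[44,6],[45,6],[46,4],[46,7],[50,6],[51,5],[51,7],[52,6],[53,7],[54,6],[58,3],[63,6],[64,6],[65,4],[65,7],[67,6],[68,7],[69,1]]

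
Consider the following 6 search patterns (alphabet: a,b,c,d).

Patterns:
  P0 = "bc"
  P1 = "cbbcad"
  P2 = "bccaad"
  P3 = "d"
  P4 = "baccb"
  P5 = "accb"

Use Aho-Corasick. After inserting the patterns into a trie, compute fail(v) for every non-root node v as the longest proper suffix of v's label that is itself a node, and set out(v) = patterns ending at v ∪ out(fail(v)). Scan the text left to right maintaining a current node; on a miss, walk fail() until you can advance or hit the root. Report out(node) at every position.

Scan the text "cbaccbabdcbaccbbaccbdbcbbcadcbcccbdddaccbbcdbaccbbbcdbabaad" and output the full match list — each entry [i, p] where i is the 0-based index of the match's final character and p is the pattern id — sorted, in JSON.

Construct AC machine:
Trie nodes:
  n0 'ε': a→18 b→1 c→3 d→13
  n1 'b': a→14 c→2
  n2 'bc': c→9  ←P0
  n3 'c': b→4
  n4 'cb': b→5
  n5 'cbb': c→6
  n6 'cbbc': a→7
  n7 'cbbca': d→8
  n8 'cbbcad': ·  ←P1
  n9 'bcc': a→10
  n10 'bcca': a→11
  n11 'bccaa': d→12
  n12 'bccaad': ·  ←P2
  n13 'd': ·  ←P3
  n14 'ba': c→15
  n15 'bac': c→16
  n16 'bacc': b→17
  n17 'baccb': ·  ←P4
  n18 'a': c→19
  n19 'ac': c→20
  n20 'acc': b→21
  n21 'accb': ·  ←P5

BFS fail/out derivation:
  n1('b'): parent n0 fail=0; on 'b' 0 → fail=0;  out ∅∪∅=∅
  n3('c'): parent n0 fail=0; on 'c' 0 → fail=0;  out ∅∪∅=∅
  n13('d'): parent n0 fail=0; on 'd' 0 → fail=0;  out {3}∪∅={3}
  n18('a'): parent n0 fail=0; on 'a' 0 → fail=0;  out ∅∪∅=∅
  n2('bc'): parent n1 fail=0; on 'c' 0 → fail=3;  out {0}∪∅={0}
  n4('cb'): parent n3 fail=0; on 'b' 0 → fail=1;  out ∅∪∅=∅
  n14('ba'): parent n1 fail=0; on 'a' 0 → fail=18;  out ∅∪∅=∅
  n19('ac'): parent n18 fail=0; on 'c' 0 → fail=3;  out ∅∪∅=∅
  n5('cbb'): parent n4 fail=1; on 'b' 1→0 → fail=1;  out ∅∪∅=∅
  n9('bcc'): parent n2 fail=3; on 'c' 3→0 → fail=3;  out ∅∪∅=∅
  n15('bac'): parent n14 fail=18; on 'c' 18 → fail=19;  out ∅∪∅=∅
  n20('acc'): parent n19 fail=3; on 'c' 3→0 → fail=3;  out ∅∪∅=∅
  n6('cbbc'): parent n5 fail=1; on 'c' 1 → fail=2;  out ∅∪{0}={0}
  n10('bcca'): parent n9 fail=3; on 'a' 3→0 → fail=18;  out ∅∪∅=∅
  n16('bacc'): parent n15 fail=19; on 'c' 19 → fail=20;  out ∅∪∅=∅
  n21('accb'): parent n20 fail=3; on 'b' 3 → fail=4;  out {5}∪∅={5}
  n7('cbbca'): parent n6 fail=2; on 'a' 2→3→0 → fail=18;  out ∅∪∅=∅
  n11('bccaa'): parent n10 fail=18; on 'a' 18→0 → fail=18;  out ∅∪∅=∅
  n17('baccb'): parent n16 fail=20; on 'b' 20 → fail=21;  out {4}∪{5}={4,5}
  n8('cbbcad'): parent n7 fail=18; on 'd' 18→0 → fail=13;  out {1}∪{3}={1,3}
  n12('bccaad'): parent n11 fail=18; on 'd' 18→0 → fail=13;  out {2}∪{3}={2,3}

Run:
i=0 'c': node 0→3
i=1 'b': node 3→4
i=2 'a': node 4→14 ·f
i=3 'c': node 14→15
i=4 'c': node 15→16
i=5 'b': node 16→17  → match P4@[1:5],P5@[2:5]
i=6 'a': node 17→14 ·f
i=7 'b': node 14→1 ·f
i=8 'd': node 1→13 ·f  → match P3@[8:8]
i=9 'c': node 13→3 ·f
i=10 'b': node 3→4
i=11 'a': node 4→14 ·f
i=12 'c': node 14→15
i=13 'c': node 15→16
i=14 'b': node 16→17  → match P4@[10:14],P5@[11:14]
i=15 'b': node 17→5 ·f
i=16 'a': node 5→14 ·f
i=17 'c': node 14→15
i=18 'c': node 15→16
i=19 'b': node 16→17  → match P4@[15:19],P5@[16:19]
i=20 'd': node 17→13 ·f  → match P3@[20:20]
i=21 'b': node 13→1 ·f
i=22 'c': node 1→2  → match P0@[21:22]
i=23 'b': node 2→4 ·f
i=24 'b': node 4→5
i=25 'c': node 5→6  → match P0@[24:25]
i=26 'a': node 6→7
i=27 'd': node 7→8  → match P1@[22:27],P3@[27:27]
i=28 'c': node 8→3 ·f
i=29 'b': node 3→4
i=30 'c': node 4→2 ·f  → match P0@[29:30]
i=31 'c': node 2→9
i=32 'c': node 9→3 ·f
i=33 'b': node 3→4
i=34 'd': node 4→13 ·f  → match P3@[34:34]
i=35 'd': node 13→13 ·f  → match P3@[35:35]
i=36 'd': node 13→13 ·f  → match P3@[36:36]
i=37 'a': node 13→18 ·f
i=38 'c': node 18→19
i=39 'c': node 19→20
i=40 'b': node 20→21  → match P5@[37:40]
i=41 'b': node 21→5 ·f
i=42 'c': node 5→6  → match P0@[41:42]
i=43 'd': node 6→13 ·f  → match P3@[43:43]
i=44 'b': node 13→1 ·f
i=45 'a': node 1→14
i=46 'c': node 14→15
i=47 'c': node 15→16
i=48 'b': node 16→17  → match P4@[44:48],P5@[45:48]
i=49 'b': node 17→5 ·f
i=50 'b': node 5→1 ·f
i=51 'c': node 1→2  → match P0@[50:51]
i=52 'd': node 2→13 ·f  → match P3@[52:52]
i=53 'b': node 13→1 ·f
i=54 'a': node 1→14
i=55 'b': node 14→1 ·f
i=56 'a': node 1→14
i=57 'a': node 14→18 ·f
i=58 'd': node 18→13 ·f  → match P3@[58:58]

All matches (sorted): [[5,4],[5,5],[8,3],[14,4],[14,5],[19,4],[19,5],[20,3],[22,0],[25,0],[27,1],[27,3],[30,0],[34,3],[35,3],[36,3],[40,5],[42,0],[43,3],[48,4],[48,5],[51,0],[52,3],[58,3]]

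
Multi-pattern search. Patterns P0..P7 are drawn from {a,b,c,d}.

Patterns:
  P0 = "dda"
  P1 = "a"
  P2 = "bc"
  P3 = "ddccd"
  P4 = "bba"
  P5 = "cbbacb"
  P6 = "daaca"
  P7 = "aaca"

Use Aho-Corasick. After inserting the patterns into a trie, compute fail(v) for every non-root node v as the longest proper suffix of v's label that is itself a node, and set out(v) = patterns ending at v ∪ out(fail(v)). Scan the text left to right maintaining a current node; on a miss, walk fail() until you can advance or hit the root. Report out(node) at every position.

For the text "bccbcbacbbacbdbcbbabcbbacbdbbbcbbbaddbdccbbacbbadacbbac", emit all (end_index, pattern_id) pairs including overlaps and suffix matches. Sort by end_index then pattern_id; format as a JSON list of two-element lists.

Construct AC machine:
Trie nodes:
  0='ε' goto a→4 b→5 c→12 d→1
  1='d' goto a→18 d→2
  2='dd' goto a→3 c→7
  3='dda' goto ·  [P0 ends]
  4='a' goto a→22  [P1 ends]
  5='b' goto b→10 c→6
  6='bc' goto ·  [P2 ends]
  7='ddc' goto c→8
  8='ddcc' goto d→9
  9='ddccd' goto ·  [P3 ends]
  10='bb' goto a→11
  11='bba' goto ·  [P4 ends]
  12='c' goto b→13
  13='cb' goto b→14
  14='cbb' goto a→15
  15='cbba' goto c→16
  16='cbbac' goto b→17
  17='cbbacb' goto ·  [P5 ends]
  18='da' goto a→19
  19='daa' goto c→20
  20='daac' goto a→21
  21='daaca' goto ·  [P6 ends]
  22='aa' goto c→23
  23='aac' goto a→24
  24='aaca' goto ·  [P7 ends]

Failure links (BFS by depth):
  n1('d'): parent n0 fail=0; on 'd' 0 → fail=0;  out ∅∪∅=∅
  n4('a'): parent n0 fail=0; on 'a' 0 → fail=0;  out {1}∪∅={1}
  n5('b'): parent n0 fail=0; on 'b' 0 → fail=0;  out ∅∪∅=∅
  n12('c'): parent n0 fail=0; on 'c' 0 → fail=0;  out ∅∪∅=∅
  n2('dd'): parent n1 fail=0; on 'd' 0 → fail=1;  out ∅∪∅=∅
  n6('bc'): parent n5 fail=0; on 'c' 0 → fail=12;  out {2}∪∅={2}
  n10('bb'): parent n5 fail=0; on 'b' 0 → fail=5;  out ∅∪∅=∅
  n13('cb'): parent n12 fail=0; on 'b' 0 → fail=5;  out ∅∪∅=∅
  n18('da'): parent n1 fail=0; on 'a' 0 → fail=4;  out ∅∪{1}={1}
  n22('aa'): parent n4 fail=0; on 'a' 0 → fail=4;  out ∅∪{1}={1}
  n3('dda'): parent n2 fail=1; on 'a' 1 → fail=18;  out {0}∪{1}={0,1}
  n7('ddc'): parent n2 fail=1; on 'c' 1→0 → fail=12;  out ∅∪∅=∅
  n11('bba'): parent n10 fail=5; on 'a' 5→0 → fail=4;  out {4}∪{1}={1,4}
  n14('cbb'): parent n13 fail=5; on 'b' 5 → fail=10;  out ∅∪∅=∅
  n19('daa'): parent n18 fail=4; on 'a' 4 → fail=22;  out ∅∪{1}={1}
  n23('aac'): parent n22 fail=4; on 'c' 4→0 → fail=12;  out ∅∪∅=∅
  n8('ddcc'): parent n7 fail=12; on 'c' 12→0 → fail=12;  out ∅∪∅=∅
  n15('cbba'): parent n14 fail=10; on 'a' 10 → fail=11;  out ∅∪{1,4}={1,4}
  n20('daac'): parent n19 fail=22; on 'c' 22 → fail=23;  out ∅∪∅=∅
  n24('aaca'): parent n23 fail=12; on 'a' 12→0 → fail=4;  out {7}∪{1}={1,7}
  n9('ddccd'): parent n8 fail=12; on 'd' 12→0 → fail=1;  out {3}∪∅={3}
  n16('cbbac'): parent n15 fail=11; on 'c' 11→4→0 → fail=12;  out ∅∪∅=∅
  n21('daaca'): parent n20 fail=23; on 'a' 23 → fail=24;  out {6}∪{1,7}={1,6,7}
  n17('cbbacb'): parent n16 fail=12; on 'b' 12 → fail=13;  out {5}∪∅={5}

Run:
i=0 'b': node 0→5
i=1 'c': node 5→6  ** P2@[0:1]
i=2 'c': node 6→12 (fail-walked)
i=3 'b': node 12→13
i=4 'c': node 13→6 (fail-walked)  ** P2@[3:4]
i=5 'b': node 6→13 (fail-walked)
i=6 'a': node 13→4 (fail-walked)  ** P1@[6:6]
i=7 'c': node 4→12 (fail-walked)
i=8 'b': node 12→13
i=9 'b': node 13→14
i=10 'a': node 14→15  ** P1@[10:10],P4@[8:10]
i=11 'c': node 15→16
i=12 'b': node 16→17  ** P5@[7:12]
i=13 'd': node 17→1 (fail-walked)
i=14 'b': node 1→5 (fail-walked)
i=15 'c': node 5→6  ** P2@[14:15]
i=16 'b': node 6→13 (fail-walked)
i=17 'b': node 13→14
i=18 'a': node 14→15  ** P1@[18:18],P4@[16:18]
i=19 'b': node 15→5 (fail-walked)
i=20 'c': node 5→6  ** P2@[19:20]
i=21 'b': node 6→13 (fail-walked)
i=22 'b': node 13→14
i=23 'a': node 14→15  ** P1@[23:23],P4@[21:23]
i=24 'c': node 15→16
i=25 'b': node 16→17  ** P5@[20:25]
i=26 'd': node 17→1 (fail-walked)
i=27 'b': node 1→5 (fail-walked)
i=28 'b': node 5→10
i=29 'b': node 10→10 (fail-walked)
i=30 'c': node 10→6 (fail-walked)  ** P2@[29:30]
i=31 'b': node 6→13 (fail-walked)
i=32 'b': node 13→14
i=33 'b': node 14→10 (fail-walked)
i=34 'a': node 10→11  ** P1@[34:34],P4@[32:34]
i=35 'd': node 11→1 (fail-walked)
i=36 'd': node 1→2
i=37 'b': node 2→5 (fail-walked)
i=38 'd': node 5→1 (fail-walked)
i=39 'c': node 1→12 (fail-walked)
i=40 'c': node 12→12 (fail-walked)
i=41 'b': node 12→13
i=42 'b': node 13→14
i=43 'a': node 14→15  ** P1@[43:43],P4@[41:43]
i=44 'c': node 15→16
i=45 'b': node 16→17  ** P5@[40:45]
i=46 'b': node 17→14 (fail-walked)
i=47 'a': node 14→15  ** P1@[47:47],P4@[45:47]
i=48 'd': node 15→1 (fail-walked)
i=49 'a': node 1→18  ** P1@[49:49]
i=50 'c': node 18→12 (fail-walked)
i=51 'b': node 12→13
i=52 'b': node 13→14
i=53 'a': node 14→15  ** P1@[53:53],P4@[51:53]
i=54 'c': node 15→16

Result: [[1,2],[4,2],[6,1],[10,1],[10,4],[12,5],[15,2],[18,1],[18,4],[20,2],[23,1],[23,4],[25,5],[30,2],[34,1],[34,4],[43,1],[43,4],[45,5],[47,1],[47,4],[49,1],[53,1],[53,4]]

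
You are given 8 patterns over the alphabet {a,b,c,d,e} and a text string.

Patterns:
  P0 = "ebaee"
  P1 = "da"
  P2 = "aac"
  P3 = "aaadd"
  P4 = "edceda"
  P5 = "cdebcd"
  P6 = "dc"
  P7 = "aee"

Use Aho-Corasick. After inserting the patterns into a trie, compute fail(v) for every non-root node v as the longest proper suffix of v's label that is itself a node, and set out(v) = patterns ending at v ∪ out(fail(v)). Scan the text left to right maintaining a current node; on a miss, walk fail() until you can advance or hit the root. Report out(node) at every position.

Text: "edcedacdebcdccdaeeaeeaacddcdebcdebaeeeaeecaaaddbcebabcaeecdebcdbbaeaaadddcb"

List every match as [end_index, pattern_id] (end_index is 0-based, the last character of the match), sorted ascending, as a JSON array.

Build:
Trie nodes:
  0='ε' goto a→8 c→19 d→6 e→1
  1='e' goto b→2 d→14
  2='eb' goto a→3
  3='eba' goto e→4
  4='ebae' goto e→5
  5='ebaee' goto ·  [P0 ends]
  6='d' goto a→7 c→25
  7='da' goto ·  [P1 ends]
  8='a' goto a→9 e→26
  9='aa' goto a→11 c→10
  10='aac' goto ·  [P2 ends]
  11='aaa' goto d→12
  12='aaad' goto d→13
  13='aaadd' goto ·  [P3 ends]
  14='ed' goto c→15
  15='edc' goto e→16
  16='edce' goto d→17
  17='edced' goto a→18
  18='edceda' goto ·  [P4 ends]
  19='c' goto d→20
  20='cd' goto e→21
  21='cde' goto b→22
  22='cdeb' goto c→23
  23='cdebc' goto d→24
  24='cdebcd' goto ·  [P5 ends]
  25='dc' goto ·  [P6 ends]
  26='ae' goto e→27
  27='aee' goto ·  [P7 ends]

BFS fail/out derivation:
  n1('e'): parent n0 fail=0; on 'e' 0 → fail=0;  out ∅∪∅=∅
  n6('d'): parent n0 fail=0; on 'd' 0 → fail=0;  out ∅∪∅=∅
  n8('a'): parent n0 fail=0; on 'a' 0 → fail=0;  out ∅∪∅=∅
  n19('c'): parent n0 fail=0; on 'c' 0 → fail=0;  out ∅∪∅=∅
  n2('eb'): parent n1 fail=0; on 'b' 0 → fail=0;  out ∅∪∅=∅
  n7('da'): parent n6 fail=0; on 'a' 0 → fail=8;  out {1}∪∅={1}
  n9('aa'): parent n8 fail=0; on 'a' 0 → fail=8;  out ∅∪∅=∅
  n14('ed'): parent n1 fail=0; on 'd' 0 → fail=6;  out ∅∪∅=∅
  n20('cd'): parent n19 fail=0; on 'd' 0 → fail=6;  out ∅∪∅=∅
  n25('dc'): parent n6 fail=0; on 'c' 0 → fail=19;  out {6}∪∅={6}
  n26('ae'): parent n8 fail=0; on 'e' 0 → fail=1;  out ∅∪∅=∅
  n3('eba'): parent n2 fail=0; on 'a' 0 → fail=8;  out ∅∪∅=∅
  n10('aac'): parent n9 fail=8; on 'c' 8→0 → fail=19;  out {2}∪∅={2}
  n11('aaa'): parent n9 fail=8; on 'a' 8 → fail=9;  out ∅∪∅=∅
  n15('edc'): parent n14 fail=6; on 'c' 6 → fail=25;  out ∅∪{6}={6}
  n21('cde'): parent n20 fail=6; on 'e' 6→0 → fail=1;  out ∅∪∅=∅
  n27('aee'): parent n26 fail=1; on 'e' 1→0 → fail=1;  out {7}∪∅={7}
  n4('ebae'): parent n3 fail=8; on 'e' 8 → fail=26;  out ∅∪∅=∅
  n12('aaad'): parent n11 fail=9; on 'd' 9→8→0 → fail=6;  out ∅∪∅=∅
  n16('edce'): parent n15 fail=25; on 'e' 25→19→0 → fail=1;  out ∅∪∅=∅
  n22('cdeb'): parent n21 fail=1; on 'b' 1 → fail=2;  out ∅∪∅=∅
  n5('ebaee'): parent n4 fail=26; on 'e' 26 → fail=27;  out {0}∪{7}={0,7}
  n13('aaadd'): parent n12 fail=6; on 'd' 6→0 → fail=6;  out {3}∪∅={3}
  n17('edced'): parent n16 fail=1; on 'd' 1 → fail=14;  out ∅∪∅=∅
  n23('cdebc'): parent n22 fail=2; on 'c' 2→0 → fail=19;  out ∅∪∅=∅
  n18('edceda'): parent n17 fail=14; on 'a' 14→6 → fail=7;  out {4}∪{1}={1,4}
  n24('cdebcd'): parent n23 fail=19; on 'd' 19 → fail=20;  out {5}∪∅={5}

Scan:
i=0 'e': node 0→1
i=1 'd': node 1→14
i=2 'c': node 14→15  ** P6@[1:2]
i=3 'e': node 15→16
i=4 'd': node 16→17
i=5 'a': node 17→18  ** P1@[4:5],P4@[0:5]
i=6 'c': node 18→19 (via fail)
i=7 'd': node 19→20
i=8 'e': node 20→21
i=9 'b': node 21→22
i=10 'c': node 22→23
i=11 'd': node 23→24  ** P5@[6:11]
i=12 'c': node 24→25 (via fail)  ** P6@[11:12]
i=13 'c': node 25→19 (via fail)
i=14 'd': node 19→20
i=15 'a': node 20→7 (via fail)  ** P1@[14:15]
i=16 'e': node 7→26 (via fail)
i=17 'e': node 26→27  ** P7@[15:17]
i=18 'a': node 27→8 (via fail)
i=19 'e': node 8→26
i=20 'e': node 26→27  ** P7@[18:20]
i=21 'a': node 27→8 (via fail)
i=22 'a': node 8→9
i=23 'c': node 9→10  ** P2@[21:23]
i=24 'd': node 10→20 (via fail)
i=25 'd': node 20→6 (via fail)
i=26 'c': node 6→25  ** P6@[25:26]
i=27 'd': node 25→20 (via fail)
i=28 'e': node 20→21
i=29 'b': node 21→22
i=30 'c': node 22→23
i=31 'd': node 23→24  ** P5@[26:31]
i=32 'e': node 24→21 (via fail)
i=33 'b': node 21→22
i=34 'a': node 22→3 (via fail)
i=35 'e': node 3→4
i=36 'e': node 4→5  ** P0@[32:36],P7@[34:36]
i=37 'e': node 5→1 (via fail)
i=38 'a': node 1→8 (via fail)
i=39 'e': node 8→26
i=40 'e': node 26→27  ** P7@[38:40]
i=41 'c': node 27→19 (via fail)
i=42 'a': node 19→8 (via fail)
i=43 'a': node 8→9
i=44 'a': node 9→11
i=45 'd': node 11→12
i=46 'd': node 12→13  ** P3@[42:46]
i=47 'b': node 13→0 (via fail)
i=48 'c': node 0→19
i=49 'e': node 19→1 (via fail)
i=50 'b': node 1→2
i=51 'a': node 2→3
i=52 'b': node 3→0 (via fail)
i=53 'c': node 0→19
i=54 'a': node 19→8 (via fail)
i=55 'e': node 8→26
i=56 'e': node 26→27  ** P7@[54:56]
i=57 'c': node 27→19 (via fail)
i=58 'd': node 19→20
i=59 'e': node 20→21
i=60 'b': node 21→22
i=61 'c': node 22→23
i=62 'd': node 23→24  ** P5@[57:62]
i=63 'b': node 24→0 (via fail)
i=64 'b': node 0→0
i=65 'a': node 0→8
i=66 'e': node 8→26
i=67 'a': node 26→8 (via fail)
i=68 'a': node 8→9
i=69 'a': node 9→11
i=70 'd': node 11→12
i=71 'd': node 12→13  ** P3@[67:71]
i=72 'd': node 13→6 (via fail)
i=73 'c': node 6→25  ** P6@[72:73]
i=74 'b': node 25→0 (via fail)

Result: [[2,6],[5,1],[5,4],[11,5],[12,6],[15,1],[17,7],[20,7],[23,2],[26,6],[31,5],[36,0],[36,7],[40,7],[46,3],[56,7],[62,5],[71,3],[73,6]]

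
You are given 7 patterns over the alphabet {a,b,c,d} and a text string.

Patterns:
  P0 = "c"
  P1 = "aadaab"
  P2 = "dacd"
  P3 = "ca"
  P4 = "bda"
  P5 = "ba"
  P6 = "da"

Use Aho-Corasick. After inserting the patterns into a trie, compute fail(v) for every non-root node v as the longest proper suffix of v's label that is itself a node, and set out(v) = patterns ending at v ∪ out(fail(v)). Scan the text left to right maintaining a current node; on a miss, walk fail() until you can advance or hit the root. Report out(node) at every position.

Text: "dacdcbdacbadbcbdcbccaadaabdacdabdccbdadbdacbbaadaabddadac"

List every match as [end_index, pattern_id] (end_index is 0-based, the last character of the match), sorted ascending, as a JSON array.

Build automaton:
Trie nodes:
  0='ε' goto a→2 b→13 c→1 d→8
  1='c' goto a→12  ←P0
  2='a' goto a→3
  3='aa' goto d→4
  4='aad' goto a→5
  5='aada' goto a→6
  6='aadaa' goto b→7
  7='aadaab' goto ·  ←P1
  8='d' goto a→9
  9='da' goto c→10  ←P6
  10='dac' goto d→11
  11='dacd' goto ·  ←P2
  12='ca' goto ·  ←P3
  13='b' goto a→16 d→14
  14='bd' goto a→15
  15='bda' goto ·  ←P4
  16='ba' goto ·  ←P5

BFS fail/out derivation:
  n1('c'): parent n0 fail=0; on 'c' 0 → fail=0;  out {0}∪∅={0}
  n2('a'): parent n0 fail=0; on 'a' 0 → fail=0;  out ∅∪∅=∅
  n8('d'): parent n0 fail=0; on 'd' 0 → fail=0;  out ∅∪∅=∅
  n13('b'): parent n0 fail=0; on 'b' 0 → fail=0;  out ∅∪∅=∅
  n3('aa'): parent n2 fail=0; on 'a' 0 → fail=2;  out ∅∪∅=∅
  n9('da'): parent n8 fail=0; on 'a' 0 → fail=2;  out {6}∪∅={6}
  n12('ca'): parent n1 fail=0; on 'a' 0 → fail=2;  out {3}∪∅={3}
  n14('bd'): parent n13 fail=0; on 'd' 0 → fail=8;  out ∅∪∅=∅
  n16('ba'): parent n13 fail=0; on 'a' 0 → fail=2;  out {5}∪∅={5}
  n4('aad'): parent n3 fail=2; on 'd' 2→0 → fail=8;  out ∅∪∅=∅
  n10('dac'): parent n9 fail=2; on 'c' 2→0 → fail=1;  out ∅∪{0}={0}
  n15('bda'): parent n14 fail=8; on 'a' 8 → fail=9;  out {4}∪{6}={4,6}
  n5('aada'): parent n4 fail=8; on 'a' 8 → fail=9;  out ∅∪{6}={6}
  n11('dacd'): parent n10 fail=1; on 'd' 1→0 → fail=8;  out {2}∪∅={2}
  n6('aadaa'): parent n5 fail=9; on 'a' 9→2 → fail=3;  out ∅∪∅=∅
  n7('aadaab'): parent n6 fail=3; on 'b' 3→2→0 → fail=13;  out {1}∪∅={1}

Run:
pos 0 'd': at 8
pos 1 'a': at 9  ** P6@[0:1]
pos 2 'c': at 10  ** P0@[2:2]
pos 3 'd': at 11  ** P2@[0:3]
pos 4 'c': at 1 (via fail)  ** P0@[4:4]
pos 5 'b': at 13 (via fail)
pos 6 'd': at 14
pos 7 'a': at 15  ** P4@[5:7],P6@[6:7]
pos 8 'c': at 10 (via fail)  ** P0@[8:8]
pos 9 'b': at 13 (via fail)
pos 10 'a': at 16  ** P5@[9:10]
pos 11 'd': at 8 (via fail)
pos 12 'b': at 13 (via fail)
pos 13 'c': at 1 (via fail)  ** P0@[13:13]
pos 14 'b': at 13 (via fail)
pos 15 'd': at 14
pos 16 'c': at 1 (via fail)  ** P0@[16:16]
pos 17 'b': at 13 (via fail)
pos 18 'c': at 1 (via fail)  ** P0@[18:18]
pos 19 'c': at 1 (via fail)  ** P0@[19:19]
pos 20 'a': at 12  ** P3@[19:20]
pos 21 'a': at 3 (via fail)
pos 22 'd': at 4
pos 23 'a': at 5  ** P6@[22:23]
pos 24 'a': at 6
pos 25 'b': at 7  ** P1@[20:25]
pos 26 'd': at 14 (via fail)
pos 27 'a': at 15  ** P4@[25:27],P6@[26:27]
pos 28 'c': at 10 (via fail)  ** P0@[28:28]
pos 29 'd': at 11  ** P2@[26:29]
pos 30 'a': at 9 (via fail)  ** P6@[29:30]
pos 31 'b': at 13 (via fail)
pos 32 'd': at 14
pos 33 'c': at 1 (via fail)  ** P0@[33:33]
pos 34 'c': at 1 (via fail)  ** P0@[34:34]
pos 35 'b': at 13 (via fail)
pos 36 'd': at 14
pos 37 'a': at 15  ** P4@[35:37],P6@[36:37]
pos 38 'd': at 8 (via fail)
pos 39 'b': at 13 (via fail)
pos 40 'd': at 14
pos 41 'a': at 15  ** P4@[39:41],P6@[40:41]
pos 42 'c': at 10 (via fail)  ** P0@[42:42]
pos 43 'b': at 13 (via fail)
pos 44 'b': at 13 (via fail)
pos 45 'a': at 16  ** P5@[44:45]
pos 46 'a': at 3 (via fail)
pos 47 'd': at 4
pos 48 'a': at 5  ** P6@[47:48]
pos 49 'a': at 6
pos 50 'b': at 7  ** P1@[45:50]
pos 51 'd': at 14 (via fail)
pos 52 'd': at 8 (via fail)
pos 53 'a': at 9  ** P6@[52:53]
pos 54 'd': at 8 (via fail)
pos 55 'a': at 9  ** P6@[54:55]
pos 56 'c': at 10  ** P0@[56:56]

Matches: [[1,6],[2,0],[3,2],[4,0],[7,4],[7,6],[8,0],[10,5],[13,0],[16,0],[18,0],[19,0],[20,3],[23,6],[25,1],[27,4],[27,6],[28,0],[29,2],[30,6],[33,0],[34,0],[37,4],[37,6],[41,4],[41,6],[42,0],[45,5],[48,6],[50,1],[53,6],[55,6],[56,0]]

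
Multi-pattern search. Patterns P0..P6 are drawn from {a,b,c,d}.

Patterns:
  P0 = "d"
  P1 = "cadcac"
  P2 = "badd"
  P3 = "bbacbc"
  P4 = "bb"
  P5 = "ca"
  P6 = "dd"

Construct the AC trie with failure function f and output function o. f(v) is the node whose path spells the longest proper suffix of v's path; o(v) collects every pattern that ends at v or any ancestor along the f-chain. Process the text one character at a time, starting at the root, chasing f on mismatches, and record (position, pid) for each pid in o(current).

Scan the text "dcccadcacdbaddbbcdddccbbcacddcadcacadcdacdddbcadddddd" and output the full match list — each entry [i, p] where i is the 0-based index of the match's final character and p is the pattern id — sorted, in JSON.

Build:
Trie (insert patterns):
  n0 'ε': b→8 c→2 d→1
  n1 'd': d→17  [P0 ends]
  n2 'c': a→3
  n3 'ca': d→4  [P5 ends]
  n4 'cad': c→5
  n5 'cadc': a→6
  n6 'cadca': c→7
  n7 'cadcac': ·  [P1 ends]
  n8 'b': a→9 b→12
  n9 'ba': d→10
  n10 'bad': d→11
  n11 'badd': ·  [P2 ends]
  n12 'bb': a→13  [P4 ends]
  n13 'bba': c→14
  n14 'bbac': b→15
  n15 'bbacb': c→16
  n16 'bbacbc': ·  [P3 ends]
  n17 'dd': ·  [P6 ends]

BFS fail/out derivation:
  n1('d'): parent n0 fail=0; on 'd' 0 → fail=0;  out {0}∪∅={0}
  n2('c'): parent n0 fail=0; on 'c' 0 → fail=0;  out ∅∪∅=∅
  n8('b'): parent n0 fail=0; on 'b' 0 → fail=0;  out ∅∪∅=∅
  n3('ca'): parent n2 fail=0; on 'a' 0 → fail=0;  out {5}∪∅={5}
  n9('ba'): parent n8 fail=0; on 'a' 0 → fail=0;  out ∅∪∅=∅
  n12('bb'): parent n8 fail=0; on 'b' 0 → fail=8;  out {4}∪∅={4}
  n17('dd'): parent n1 fail=0; on 'd' 0 → fail=1;  out {6}∪{0}={0,6}
  n4('cad'): parent n3 fail=0; on 'd' 0 → fail=1;  out ∅∪{0}={0}
  n10('bad'): parent n9 fail=0; on 'd' 0 → fail=1;  out ∅∪{0}={0}
  n13('bba'): parent n12 fail=8; on 'a' 8 → fail=9;  out ∅∪∅=∅
  n5('cadc'): parent n4 fail=1; on 'c' 1→0 → fail=2;  out ∅∪∅=∅
  n11('badd'): parent n10 fail=1; on 'd' 1 → fail=17;  out {2}∪{0,6}={0,2,6}
  n14('bbac'): parent n13 fail=9; on 'c' 9→0 → fail=2;  out ∅∪∅=∅
  n6('cadca'): parent n5 fail=2; on 'a' 2 → fail=3;  out ∅∪{5}={5}
  n15('bbacb'): parent n14 fail=2; on 'b' 2→0 → fail=8;  out ∅∪∅=∅
  n7('cadcac'): parent n6 fail=3; on 'c' 3→0 → fail=2;  out {1}∪∅={1}
  n16('bbacbc'): parent n15 fail=8; on 'c' 8→0 → fail=2;  out {3}∪∅={3}

Run:
i=0 'd': node 0→1  → match P0@[0:0]
i=1 'c': node 1→2 ·f
i=2 'c': node 2→2 ·f
i=3 'c': node 2→2 ·f
i=4 'a': node 2→3  → match P5@[3:4]
i=5 'd': node 3→4  → match P0@[5:5]
i=6 'c': node 4→5
i=7 'a': node 5→6  → match P5@[6:7]
i=8 'c': node 6→7  → match P1@[3:8]
i=9 'd': node 7→1 ·f  → match P0@[9:9]
i=10 'b': node 1→8 ·f
i=11 'a': node 8→9
i=12 'd': node 9→10  → match P0@[12:12]
i=13 'd': node 10→11  → match P0@[13:13],P2@[10:13],P6@[12:13]
i=14 'b': node 11→8 ·f
i=15 'b': node 8→12  → match P4@[14:15]
i=16 'c': node 12→2 ·f
i=17 'd': node 2→1 ·f  → match P0@[17:17]
i=18 'd': node 1→17  → match P0@[18:18],P6@[17:18]
i=19 'd': node 17→17 ·f  → match P0@[19:19],P6@[18:19]
i=20 'c': node 17→2 ·f
i=21 'c': node 2→2 ·f
i=22 'b': node 2→8 ·f
i=23 'b': node 8→12  → match P4@[22:23]
i=24 'c': node 12→2 ·f
i=25 'a': node 2→3  → match P5@[24:25]
i=26 'c': node 3→2 ·f
i=27 'd': node 2→1 ·f  → match P0@[27:27]
i=28 'd': node 1→17  → match P0@[28:28],P6@[27:28]
i=29 'c': node 17→2 ·f
i=30 'a': node 2→3  → match P5@[29:30]
i=31 'd': node 3→4  → match P0@[31:31]
i=32 'c': node 4→5
i=33 'a': node 5→6  → match P5@[32:33]
i=34 'c': node 6→7  → match P1@[29:34]
i=35 'a': node 7→3 ·f  → match P5@[34:35]
i=36 'd': node 3→4  → match P0@[36:36]
i=37 'c': node 4→5
i=38 'd': node 5→1 ·f  → match P0@[38:38]
i=39 'a': node 1→0 ·f
i=40 'c': node 0→2
i=41 'd': node 2→1 ·f  → match P0@[41:41]
i=42 'd': node 1→17  → match P0@[42:42],P6@[41:42]
i=43 'd': node 17→17 ·f  → match P0@[43:43],P6@[42:43]
i=44 'b': node 17→8 ·f
i=45 'c': node 8→2 ·f
i=46 'a': node 2→3  → match P5@[45:46]
i=47 'd': node 3→4  → match P0@[47:47]
i=48 'd': node 4→17 ·f  → match P0@[48:48],P6@[47:48]
i=49 'd': node 17→17 ·f  → match P0@[49:49],P6@[48:49]
i=50 'd': node 17→17 ·f  → match P0@[50:50],P6@[49:50]
i=51 'd': node 17→17 ·f  → match P0@[51:51],P6@[50:51]
i=52 'd': node 17→17 ·f  → match P0@[52:52],P6@[51:52]

All matches (sorted): [[0,0],[4,5],[5,0],[7,5],[8,1],[9,0],[12,0],[13,0],[13,2],[13,6],[15,4],[17,0],[18,0],[18,6],[19,0],[19,6],[23,4],[25,5],[27,0],[28,0],[28,6],[30,5],[31,0],[33,5],[34,1],[35,5],[36,0],[38,0],[41,0],[42,0],[42,6],[43,0],[43,6],[46,5],[47,0],[48,0],[48,6],[49,0],[49,6],[50,0],[50,6],[51,0],[51,6],[52,0],[52,6]]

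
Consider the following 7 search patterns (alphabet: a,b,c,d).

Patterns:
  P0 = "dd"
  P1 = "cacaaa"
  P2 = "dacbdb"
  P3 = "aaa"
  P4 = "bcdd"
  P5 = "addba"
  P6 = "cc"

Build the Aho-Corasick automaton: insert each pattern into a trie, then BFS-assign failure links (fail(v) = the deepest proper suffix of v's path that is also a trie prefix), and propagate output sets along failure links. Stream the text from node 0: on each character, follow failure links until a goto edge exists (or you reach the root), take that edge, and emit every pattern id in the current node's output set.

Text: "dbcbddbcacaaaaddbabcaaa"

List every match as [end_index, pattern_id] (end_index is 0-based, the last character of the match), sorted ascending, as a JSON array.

Build automaton:
Trie nodes:
  0='ε' goto a→14 b→17 c→3 d→1
  1='d' goto a→9 d→2
  2='dd' goto ·  ←P0
  3='c' goto a→4 c→25
  4='ca' goto c→5
  5='cac' goto a→6
  6='caca' goto a→7
  7='cacaa' goto a→8
  8='cacaaa' goto ·  ←P1
  9='da' goto c→10
  10='dac' goto b→11
  11='dacb' goto d→12
  12='dacbd' goto b→13
  13='dacbdb' goto ·  ←P2
  14='a' goto a→15 d→21
  15='aa' goto a→16
  16='aaa' goto ·  ←P3
  17='b' goto c→18
  18='bc' goto d→19
  19='bcd' goto d→20
  20='bcdd' goto ·  ←P4
  21='ad' goto d→22
  22='add' goto b→23
  23='addb' goto a→24
  24='addba' goto ·  ←P5
  25='cc' goto ·  ←P6

Failure links (BFS by depth):
  fail(1) 'd': from fail(0)=0 chase 'd': 0 ⇒ 0;  out=∅∪out(0)=∅
  fail(3) 'c': from fail(0)=0 chase 'c': 0 ⇒ 0;  out=∅∪out(0)=∅
  fail(14) 'a': from fail(0)=0 chase 'a': 0 ⇒ 0;  out=∅∪out(0)=∅
  fail(17) 'b': from fail(0)=0 chase 'b': 0 ⇒ 0;  out=∅∪out(0)=∅
  fail(2) 'dd': from fail(1)=0 chase 'd': 0 ⇒ 1;  out={0}∪out(1)={0}
  fail(4) 'ca': from fail(3)=0 chase 'a': 0 ⇒ 14;  out=∅∪out(14)=∅
  fail(9) 'da': from fail(1)=0 chase 'a': 0 ⇒ 14;  out=∅∪out(14)=∅
  fail(15) 'aa': from fail(14)=0 chase 'a': 0 ⇒ 14;  out=∅∪out(14)=∅
  fail(18) 'bc': from fail(17)=0 chase 'c': 0 ⇒ 3;  out=∅∪out(3)=∅
  fail(21) 'ad': from fail(14)=0 chase 'd': 0 ⇒ 1;  out=∅∪out(1)=∅
  fail(25) 'cc': from fail(3)=0 chase 'c': 0 ⇒ 3;  out={6}∪out(3)={6}
  fail(5) 'cac': from fail(4)=14 chase 'c': 14→0 ⇒ 3;  out=∅∪out(3)=∅
  fail(10) 'dac': from fail(9)=14 chase 'c': 14→0 ⇒ 3;  out=∅∪out(3)=∅
  fail(16) 'aaa': from fail(15)=14 chase 'a': 14 ⇒ 15;  out={3}∪out(15)={3}
  fail(19) 'bcd': from fail(18)=3 chase 'd': 3→0 ⇒ 1;  out=∅∪out(1)=∅
  fail(22) 'add': from fail(21)=1 chase 'd': 1 ⇒ 2;  out=∅∪out(2)={0}
  fail(6) 'caca': from fail(5)=3 chase 'a': 3 ⇒ 4;  out=∅∪out(4)=∅
  fail(11) 'dacb': from fail(10)=3 chase 'b': 3→0 ⇒ 17;  out=∅∪out(17)=∅
  fail(20) 'bcdd': from fail(19)=1 chase 'd': 1 ⇒ 2;  out={4}∪out(2)={0,4}
  fail(23) 'addb': from fail(22)=2 chase 'b': 2→1→0 ⇒ 17;  out=∅∪out(17)=∅
  fail(7) 'cacaa': from fail(6)=4 chase 'a': 4→14 ⇒ 15;  out=∅∪out(15)=∅
  fail(12) 'dacbd': from fail(11)=17 chase 'd': 17→0 ⇒ 1;  out=∅∪out(1)=∅
  fail(24) 'addba': from fail(23)=17 chase 'a': 17→0 ⇒ 14;  out={5}∪out(14)={5}
  fail(8) 'cacaaa': from fail(7)=15 chase 'a': 15 ⇒ 16;  out={1}∪out(16)={1,3}
  fail(13) 'dacbdb': from fail(12)=1 chase 'b': 1→0 ⇒ 17;  out={2}∪out(17)={2}

Scan:
i=0 'd': node 0→1
i=1 'b': node 1→17 (fail-walked)
i=2 'c': node 17→18
i=3 'b': node 18→17 (fail-walked)
i=4 'd': node 17→1 (fail-walked)
i=5 'd': node 1→2  ** P0@[4:5]
i=6 'b': node 2→17 (fail-walked)
i=7 'c': node 17→18
i=8 'a': node 18→4 (fail-walked)
i=9 'c': node 4→5
i=10 'a': node 5→6
i=11 'a': node 6→7
i=12 'a': node 7→8  ** P1@[7:12],P3@[10:12]
i=13 'a': node 8→16 (fail-walked)  ** P3@[11:13]
i=14 'd': node 16→21 (fail-walked)
i=15 'd': node 21→22  ** P0@[14:15]
i=16 'b': node 22→23
i=17 'a': node 23→24  ** P5@[13:17]
i=18 'b': node 24→17 (fail-walked)
i=19 'c': node 17→18
i=20 'a': node 18→4 (fail-walked)
i=21 'a': node 4→15 (fail-walked)
i=22 'a': node 15→16  ** P3@[20:22]

Matches: [[5,0],[12,1],[12,3],[13,3],[15,0],[17,5],[22,3]]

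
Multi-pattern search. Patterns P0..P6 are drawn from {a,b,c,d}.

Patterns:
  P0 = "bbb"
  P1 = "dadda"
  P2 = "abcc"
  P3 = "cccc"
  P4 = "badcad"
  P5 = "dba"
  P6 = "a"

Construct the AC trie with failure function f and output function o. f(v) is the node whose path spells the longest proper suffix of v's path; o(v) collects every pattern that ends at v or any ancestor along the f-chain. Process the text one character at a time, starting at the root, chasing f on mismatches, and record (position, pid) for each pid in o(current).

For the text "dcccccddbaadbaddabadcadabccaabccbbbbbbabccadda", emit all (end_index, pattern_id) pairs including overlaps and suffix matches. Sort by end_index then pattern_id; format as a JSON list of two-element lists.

Construct AC machine:
Trie nodes:
  n0 'ε': a→9 b→1 c→13 d→4
  n1 'b': a→17 b→2
  n2 'bb': b→3
  n3 'bbb': ·  ←P0
  n4 'd': a→5 b→22
  n5 'da': d→6
  n6 'dad': d→7
  n7 'dadd': a→8
  n8 'dadda': ·  ←P1
  n9 'a': b→10  ←P6
  n10 'ab': c→11
  n11 'abc': c→12
  n12 'abcc': ·  ←P2
  n13 'c': c→14
  n14 'cc': c→15
  n15 'ccc': c→16
  n16 'cccc': ·  ←P3
  n17 'ba': d→18
  n18 'bad': c→19
  n19 'badc': a→20
  n20 'badca': d→21
  n21 'badcad': ·  ←P4
  n22 'db': a→23
  n23 'dba': ·  ←P5

BFS fail/out derivation:
  n1('b'): parent n0 fail=0; on 'b' 0 → fail=0;  out ∅∪∅=∅
  n4('d'): parent n0 fail=0; on 'd' 0 → fail=0;  out ∅∪∅=∅
  n9('a'): parent n0 fail=0; on 'a' 0 → fail=0;  out {6}∪∅={6}
  n13('c'): parent n0 fail=0; on 'c' 0 → fail=0;  out ∅∪∅=∅
  n2('bb'): parent n1 fail=0; on 'b' 0 → fail=1;  out ∅∪∅=∅
  n5('da'): parent n4 fail=0; on 'a' 0 → fail=9;  out ∅∪{6}={6}
  n10('ab'): parent n9 fail=0; on 'b' 0 → fail=1;  out ∅∪∅=∅
  n14('cc'): parent n13 fail=0; on 'c' 0 → fail=13;  out ∅∪∅=∅
  n17('ba'): parent n1 fail=0; on 'a' 0 → fail=9;  out ∅∪{6}={6}
  n22('db'): parent n4 fail=0; on 'b' 0 → fail=1;  out ∅∪∅=∅
  n3('bbb'): parent n2 fail=1; on 'b' 1 → fail=2;  out {0}∪∅={0}
  n6('dad'): parent n5 fail=9; on 'd' 9→0 → fail=4;  out ∅∪∅=∅
  n11('abc'): parent n10 fail=1; on 'c' 1→0 → fail=13;  out ∅∪∅=∅
  n15('ccc'): parent n14 fail=13; on 'c' 13 → fail=14;  out ∅∪∅=∅
  n18('bad'): parent n17 fail=9; on 'd' 9→0 → fail=4;  out ∅∪∅=∅
  n23('dba'): parent n22 fail=1; on 'a' 1 → fail=17;  out {5}∪{6}={5,6}
  n7('dadd'): parent n6 fail=4; on 'd' 4→0 → fail=4;  out ∅∪∅=∅
  n12('abcc'): parent n11 fail=13; on 'c' 13 → fail=14;  out {2}∪∅={2}
  n16('cccc'): parent n15 fail=14; on 'c' 14 → fail=15;  out {3}∪∅={3}
  n19('badc'): parent n18 fail=4; on 'c' 4→0 → fail=13;  out ∅∪∅=∅
  n8('dadda'): parent n7 fail=4; on 'a' 4 → fail=5;  out {1}∪{6}={1,6}
  n20('badca'): parent n19 fail=13; on 'a' 13→0 → fail=9;  out ∅∪{6}={6}
  n21('badcad'): parent n20 fail=9; on 'd' 9→0 → fail=4;  out {4}∪∅={4}

Scan:
[0] read 'd'  n0⇒n4
[1] read 'c'  n4⇒n13 (via fail)
[2] read 'c'  n13⇒n14
[3] read 'c'  n14⇒n15
[4] read 'c'  n15⇒n16  ** P3@[1:4]
[5] read 'c'  n16⇒n16 (via fail)  ** P3@[2:5]
[6] read 'd'  n16⇒n4 (via fail)
[7] read 'd'  n4⇒n4 (via fail)
[8] read 'b'  n4⇒n22
[9] read 'a'  n22⇒n23  ** P5@[7:9],P6@[9:9]
[10] read 'a'  n23⇒n9 (via fail)  ** P6@[10:10]
[11] read 'd'  n9⇒n4 (via fail)
[12] read 'b'  n4⇒n22
[13] read 'a'  n22⇒n23  ** P5@[11:13],P6@[13:13]
[14] read 'd'  n23⇒n18 (via fail)
[15] read 'd'  n18⇒n4 (via fail)
[16] read 'a'  n4⇒n5  ** P6@[16:16]
[17] read 'b'  n5⇒n10 (via fail)
[18] read 'a'  n10⇒n17 (via fail)  ** P6@[18:18]
[19] read 'd'  n17⇒n18
[20] read 'c'  n18⇒n19
[21] read 'a'  n19⇒n20  ** P6@[21:21]
[22] read 'd'  n20⇒n21  ** P4@[17:22]
[23] read 'a'  n21⇒n5 (via fail)  ** P6@[23:23]
[24] read 'b'  n5⇒n10 (via fail)
[25] read 'c'  n10⇒n11
[26] read 'c'  n11⇒n12  ** P2@[23:26]
[27] read 'a'  n12⇒n9 (via fail)  ** P6@[27:27]
[28] read 'a'  n9⇒n9 (via fail)  ** P6@[28:28]
[29] read 'b'  n9⇒n10
[30] read 'c'  n10⇒n11
[31] read 'c'  n11⇒n12  ** P2@[28:31]
[32] read 'b'  n12⇒n1 (via fail)
[33] read 'b'  n1⇒n2
[34] read 'b'  n2⇒n3  ** P0@[32:34]
[35] read 'b'  n3⇒n3 (via fail)  ** P0@[33:35]
[36] read 'b'  n3⇒n3 (via fail)  ** P0@[34:36]
[37] read 'b'  n3⇒n3 (via fail)  ** P0@[35:37]
[38] read 'a'  n3⇒n17 (via fail)  ** P6@[38:38]
[39] read 'b'  n17⇒n10 (via fail)
[40] read 'c'  n10⇒n11
[41] read 'c'  n11⇒n12  ** P2@[38:41]
[42] read 'a'  n12⇒n9 (via fail)  ** P6@[42:42]
[43] read 'd'  n9⇒n4 (via fail)
[44] read 'd'  n4⇒n4 (via fail)
[45] read 'a'  n4⇒n5  ** P6@[45:45]

All matches (sorted): [[4,3],[5,3],[9,5],[9,6],[10,6],[13,5],[13,6],[16,6],[18,6],[21,6],[22,4],[23,6],[26,2],[27,6],[28,6],[31,2],[34,0],[35,0],[36,0],[37,0],[38,6],[41,2],[42,6],[45,6]]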